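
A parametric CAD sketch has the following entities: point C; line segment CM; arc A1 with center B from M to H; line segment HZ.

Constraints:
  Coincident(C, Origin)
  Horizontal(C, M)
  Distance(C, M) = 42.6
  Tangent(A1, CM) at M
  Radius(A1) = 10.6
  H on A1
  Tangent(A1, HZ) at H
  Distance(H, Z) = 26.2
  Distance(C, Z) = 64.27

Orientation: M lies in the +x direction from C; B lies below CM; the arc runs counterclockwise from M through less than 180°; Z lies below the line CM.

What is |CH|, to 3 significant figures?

39.1

C is at the origin; CM is horizontal with |CM| = 42.6 and M on the +x side, so M = (42.6, 0.00). Since A1 is tangent to CM there, BM ⟂ CM, so B = M + (0, -10.6) = (42.6, -10.6). Since BH ⟂ HZ (tangency), |BZ| = √(10.6² + 26.2²) = 28.3 regardless of where H sits on A1. So Z lies on both circle(C, 64.27) and circle(B, 28.3); the below-CM intersection is Z = (52.5, -37.1). H is the foot of the tangent from Z: H = (34.8, -17.8).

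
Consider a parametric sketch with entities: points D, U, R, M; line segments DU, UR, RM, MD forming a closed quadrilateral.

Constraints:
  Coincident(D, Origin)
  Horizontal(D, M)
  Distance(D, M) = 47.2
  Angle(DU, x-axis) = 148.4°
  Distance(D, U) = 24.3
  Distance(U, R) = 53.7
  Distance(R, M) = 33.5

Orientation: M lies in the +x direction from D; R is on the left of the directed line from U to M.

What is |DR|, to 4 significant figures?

42.08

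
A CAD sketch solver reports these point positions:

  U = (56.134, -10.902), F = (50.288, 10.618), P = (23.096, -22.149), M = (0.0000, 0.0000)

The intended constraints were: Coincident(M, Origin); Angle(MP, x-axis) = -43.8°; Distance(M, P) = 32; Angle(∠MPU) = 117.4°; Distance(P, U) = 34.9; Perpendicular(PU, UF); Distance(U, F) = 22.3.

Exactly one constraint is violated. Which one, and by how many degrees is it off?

Perpendicular(PU, UF) — off by 3.60°.

M = (0.00, 0.00) ✓; MP at -43.80° ✓; |MP| = 32.00 ✓; ∠MPU = 117.4° ✓; |PU| = 34.90 ✓; ∠(PU, UF) = 86.40° ✗; |UF| = 22.30 ✓.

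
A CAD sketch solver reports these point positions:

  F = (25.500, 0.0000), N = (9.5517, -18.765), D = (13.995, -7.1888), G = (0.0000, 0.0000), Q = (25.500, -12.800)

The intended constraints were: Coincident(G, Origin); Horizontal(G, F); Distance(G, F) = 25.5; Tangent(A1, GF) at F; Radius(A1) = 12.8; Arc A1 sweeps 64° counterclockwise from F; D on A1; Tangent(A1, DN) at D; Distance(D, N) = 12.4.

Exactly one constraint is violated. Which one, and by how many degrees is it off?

Tangent(A1, DN) at D — off by 5.00°.

G = (0.00, 0.00) ✓; G.y = 0.00, F.y = 0.00 ✓; |GF| = 25.50 ✓; ∠(QF, FG) = 90.00° ✓; |QF| = 12.80 ✓; bearing(Q→D) − bearing(Q→F) = 64.00° ✓; |QD| = 12.80 ✓; ∠(QD, DN) = 85.00° ✗; |DN| = 12.40 ✓.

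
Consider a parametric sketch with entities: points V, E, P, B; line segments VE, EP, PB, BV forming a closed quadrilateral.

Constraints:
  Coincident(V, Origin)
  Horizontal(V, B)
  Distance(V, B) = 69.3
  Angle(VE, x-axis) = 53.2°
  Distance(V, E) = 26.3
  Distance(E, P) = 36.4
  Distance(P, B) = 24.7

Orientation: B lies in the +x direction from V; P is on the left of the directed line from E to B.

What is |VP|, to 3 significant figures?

54.9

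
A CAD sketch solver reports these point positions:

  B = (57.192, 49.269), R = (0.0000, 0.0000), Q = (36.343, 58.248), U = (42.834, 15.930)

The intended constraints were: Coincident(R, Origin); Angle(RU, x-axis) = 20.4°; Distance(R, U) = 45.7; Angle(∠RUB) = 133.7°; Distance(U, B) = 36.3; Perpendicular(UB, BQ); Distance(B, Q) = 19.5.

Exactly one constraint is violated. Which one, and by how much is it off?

Distance(B, Q) = 19.5 — off by 3.20.

R = (0.00, 0.00) ✓; RU at 20.40° ✓; |RU| = 45.70 ✓; ∠RUB = 133.7° ✓; |UB| = 36.30 ✓; ∠(UB, BQ) = 90.00° ✓; |BQ| = 22.70 ✗.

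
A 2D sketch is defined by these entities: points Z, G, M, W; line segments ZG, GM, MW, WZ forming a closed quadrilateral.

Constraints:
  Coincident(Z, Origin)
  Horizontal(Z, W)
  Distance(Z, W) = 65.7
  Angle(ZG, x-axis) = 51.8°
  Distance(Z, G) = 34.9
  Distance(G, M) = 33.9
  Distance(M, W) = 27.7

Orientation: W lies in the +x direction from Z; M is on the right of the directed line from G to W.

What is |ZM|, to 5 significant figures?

38.149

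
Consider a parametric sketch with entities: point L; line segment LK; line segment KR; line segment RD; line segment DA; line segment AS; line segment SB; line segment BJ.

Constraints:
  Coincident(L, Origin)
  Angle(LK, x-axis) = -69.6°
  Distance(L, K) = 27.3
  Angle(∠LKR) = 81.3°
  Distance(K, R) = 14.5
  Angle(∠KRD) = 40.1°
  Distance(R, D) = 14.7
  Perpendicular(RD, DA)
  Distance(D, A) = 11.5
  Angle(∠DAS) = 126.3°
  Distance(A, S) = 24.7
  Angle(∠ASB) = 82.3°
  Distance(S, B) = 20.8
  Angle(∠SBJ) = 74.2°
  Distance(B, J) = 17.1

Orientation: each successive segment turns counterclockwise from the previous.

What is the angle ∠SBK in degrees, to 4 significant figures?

58.18°

∠DAS = 126.3° gives AS at -47.30° from the x-axis; with |AS| = 24.7, S = (22.31, -45.17). ∠ASB = 82.3° gives SB at 50.40° from the x-axis; with |SB| = 20.8, B = (35.57, -29.15). Then cos ∠SBK = BS·BK / (|BS||BK|), giving 58.18°.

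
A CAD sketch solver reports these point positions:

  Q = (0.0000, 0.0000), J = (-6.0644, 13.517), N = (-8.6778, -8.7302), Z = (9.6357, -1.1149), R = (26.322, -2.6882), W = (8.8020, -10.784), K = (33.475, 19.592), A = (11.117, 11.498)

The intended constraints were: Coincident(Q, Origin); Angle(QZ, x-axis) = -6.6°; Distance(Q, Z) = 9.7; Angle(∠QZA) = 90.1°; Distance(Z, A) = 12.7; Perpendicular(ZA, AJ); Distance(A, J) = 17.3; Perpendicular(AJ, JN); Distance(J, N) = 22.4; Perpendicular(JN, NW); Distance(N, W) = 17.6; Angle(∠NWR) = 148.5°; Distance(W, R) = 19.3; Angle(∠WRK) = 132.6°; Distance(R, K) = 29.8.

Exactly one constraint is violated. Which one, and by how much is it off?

Distance(R, K) = 29.8 — off by 6.40.

Q = (0.00, 0.00) ✓; QZ at -6.600° ✓; |QZ| = 9.700 ✓; ∠QZA = 90.10° ✓; |ZA| = 12.70 ✓; ∠(ZA, AJ) = 90.00° ✓; |AJ| = 17.30 ✓; ∠(AJ, JN) = 90.00° ✓; |JN| = 22.40 ✓; ∠(JN, NW) = 90.00° ✓; |NW| = 17.60 ✓; ∠NWR = 148.5° ✓; |WR| = 19.30 ✓; ∠WRK = 132.6° ✓; |RK| = 23.40 ✗.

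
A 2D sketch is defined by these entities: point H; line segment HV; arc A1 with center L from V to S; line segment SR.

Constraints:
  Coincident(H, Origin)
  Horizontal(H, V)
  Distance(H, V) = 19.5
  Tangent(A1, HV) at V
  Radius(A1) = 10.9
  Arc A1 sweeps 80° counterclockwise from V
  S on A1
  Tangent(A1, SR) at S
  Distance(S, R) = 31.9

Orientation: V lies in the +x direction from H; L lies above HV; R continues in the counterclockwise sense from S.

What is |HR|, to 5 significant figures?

53.979

H is at the origin; HV is horizontal with |HV| = 19.5 and V on the +x side, so V = (19.500, 0.0000). The tangent condition forces LV to be normal to HV, so L = V + (0, 10.9) = (19.500, 10.900). On A1, V sits at bearing -90° from L; an 80° counterclockwise sweep puts S at bearing -10°, so S = L + 10.9·(cos -10°, sin -10°) = (30.234, 9.0072). The tangent condition forces LS to be normal to SR, so SR runs along (−sin -10°, cos -10°); with |SR| = 31.9, R = (35.774, 40.423). Then |HR| = |R − H| = 53.979.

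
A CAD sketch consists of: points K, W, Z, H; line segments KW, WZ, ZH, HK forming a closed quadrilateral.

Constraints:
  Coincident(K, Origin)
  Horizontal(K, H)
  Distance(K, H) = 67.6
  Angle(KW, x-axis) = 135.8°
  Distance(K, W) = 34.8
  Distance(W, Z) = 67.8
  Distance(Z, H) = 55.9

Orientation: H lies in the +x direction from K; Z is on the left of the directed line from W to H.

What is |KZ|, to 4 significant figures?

61.47

Checks: |WZ| = 67.80 ✓; |ZH| = 55.90 ✓.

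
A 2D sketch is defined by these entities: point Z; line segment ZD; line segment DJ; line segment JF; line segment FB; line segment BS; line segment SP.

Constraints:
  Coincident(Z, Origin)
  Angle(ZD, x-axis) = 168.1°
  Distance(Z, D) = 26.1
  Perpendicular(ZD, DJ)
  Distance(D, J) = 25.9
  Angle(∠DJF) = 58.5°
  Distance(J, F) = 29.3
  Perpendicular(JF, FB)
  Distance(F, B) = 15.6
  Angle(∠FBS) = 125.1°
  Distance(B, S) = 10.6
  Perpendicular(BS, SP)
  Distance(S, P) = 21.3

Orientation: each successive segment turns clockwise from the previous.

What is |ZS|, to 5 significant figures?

20.133

JF is perpendicular to FB, so FB runs at -133.40°; with |FB| = 15.6, B = (-9.6283, -0.74092). ∠FBS = 125.1° gives BS at 171.70° from the x-axis; with |BS| = 10.6, S = (-20.117, 0.78926). Then |ZS| = |S − Z| = 20.133.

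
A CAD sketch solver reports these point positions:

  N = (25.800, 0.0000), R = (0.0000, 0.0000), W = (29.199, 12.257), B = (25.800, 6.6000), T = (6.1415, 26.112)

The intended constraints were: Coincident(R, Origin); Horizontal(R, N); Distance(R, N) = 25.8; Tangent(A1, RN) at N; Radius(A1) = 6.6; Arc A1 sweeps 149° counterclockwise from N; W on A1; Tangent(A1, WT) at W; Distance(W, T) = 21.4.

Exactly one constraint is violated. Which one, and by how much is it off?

Distance(W, T) = 21.4 — off by 5.50.

R = (0.00, 0.00) ✓; R.y = 0.00, N.y = 0.00 ✓; |RN| = 25.80 ✓; ∠(BN, NR) = 90.00° ✓; |BN| = 6.600 ✓; bearing(B→W) − bearing(B→N) = 149.0° ✓; |BW| = 6.600 ✓; ∠(BW, WT) = 90.00° ✓; |WT| = 26.90 ✗.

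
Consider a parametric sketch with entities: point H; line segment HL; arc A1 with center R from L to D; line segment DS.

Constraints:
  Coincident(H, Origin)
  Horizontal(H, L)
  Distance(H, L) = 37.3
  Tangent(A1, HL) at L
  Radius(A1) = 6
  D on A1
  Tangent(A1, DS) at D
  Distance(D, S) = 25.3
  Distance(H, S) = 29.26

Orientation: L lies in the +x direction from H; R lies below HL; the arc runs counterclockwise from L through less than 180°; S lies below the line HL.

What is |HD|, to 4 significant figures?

32.50

Checks: |HL| = 37.30 ✓; |RD| = 6.000 ✓; ∠(RD, DS) = 90.00° ✓; |DS| = 25.30 ✓; |HS| = 29.26 ✓.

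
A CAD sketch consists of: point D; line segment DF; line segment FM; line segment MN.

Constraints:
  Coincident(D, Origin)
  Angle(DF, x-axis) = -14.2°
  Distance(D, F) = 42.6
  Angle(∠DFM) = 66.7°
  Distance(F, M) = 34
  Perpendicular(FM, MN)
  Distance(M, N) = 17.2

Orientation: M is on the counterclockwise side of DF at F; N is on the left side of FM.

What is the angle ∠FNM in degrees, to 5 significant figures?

63.166°

∠DFM = 66.7°, so FM runs at -14.2° + (180° − 66.7°) = 99.100° from the x-axis; with |FM| = 34.0, M = F + 34.0·(cos 99.100°, sin 99.100°) = (35.921, 23.122). FM is perpendicular to MN; with |MN| = 17.2 on the left of FM, N = M + 17.2·(-0.98741, -0.15816) = (18.937, 20.402). Then cos ∠FNM = NF·NM / (|NF||NM|), giving 63.166°.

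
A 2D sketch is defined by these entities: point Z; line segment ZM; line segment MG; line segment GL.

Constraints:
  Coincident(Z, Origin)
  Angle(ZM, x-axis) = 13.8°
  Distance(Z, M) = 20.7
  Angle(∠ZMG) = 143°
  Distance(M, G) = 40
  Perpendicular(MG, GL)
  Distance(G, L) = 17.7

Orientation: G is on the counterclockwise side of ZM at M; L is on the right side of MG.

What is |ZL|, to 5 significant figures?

64.073

∠ZMG = 143.0°, so MG runs at 13.8° + (180° − 143.0°) = 50.800° from the x-axis; with |MG| = 40.0, G = M + 40.0·(cos 50.800°, sin 50.800°) = (45.384, 35.935). The perpendicularity gives GL at right angles to MG; with |GL| = 17.7 on the right of MG, L = G + 17.7·(0.77494, -0.63203) = (59.100, 24.749). Then |ZL| = |L − Z| = 64.073.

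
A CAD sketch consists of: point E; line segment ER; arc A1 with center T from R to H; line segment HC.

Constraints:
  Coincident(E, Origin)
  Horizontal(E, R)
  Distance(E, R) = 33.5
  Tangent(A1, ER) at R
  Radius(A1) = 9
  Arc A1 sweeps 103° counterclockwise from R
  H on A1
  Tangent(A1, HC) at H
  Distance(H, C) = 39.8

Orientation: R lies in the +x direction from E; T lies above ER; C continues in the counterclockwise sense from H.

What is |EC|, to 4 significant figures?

59.92

E is at the origin; ER is horizontal with |ER| = 33.5 and R on the +x side, so R = (33.50, 0.000). The tangent condition forces TR to be normal to ER, so T = R + (0, 9) = (33.50, 9.000). On A1, R sits at bearing -90° from T; a 103° counterclockwise sweep puts H at bearing 13°, so H = T + 9.0·(cos 13°, sin 13°) = (42.27, 11.02). The tangent condition forces TH to be normal to HC, so HC runs along (−sin 13°, cos 13°); with |HC| = 39.8, C = (33.32, 49.80). Then |EC| = |C − E| = 59.92.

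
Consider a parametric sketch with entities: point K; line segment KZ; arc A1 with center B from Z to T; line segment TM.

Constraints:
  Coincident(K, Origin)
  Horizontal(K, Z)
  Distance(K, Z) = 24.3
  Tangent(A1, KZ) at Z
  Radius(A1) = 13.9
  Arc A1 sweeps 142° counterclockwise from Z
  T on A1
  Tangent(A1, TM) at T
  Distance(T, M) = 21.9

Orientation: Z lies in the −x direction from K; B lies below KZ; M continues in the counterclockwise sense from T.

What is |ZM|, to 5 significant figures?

39.311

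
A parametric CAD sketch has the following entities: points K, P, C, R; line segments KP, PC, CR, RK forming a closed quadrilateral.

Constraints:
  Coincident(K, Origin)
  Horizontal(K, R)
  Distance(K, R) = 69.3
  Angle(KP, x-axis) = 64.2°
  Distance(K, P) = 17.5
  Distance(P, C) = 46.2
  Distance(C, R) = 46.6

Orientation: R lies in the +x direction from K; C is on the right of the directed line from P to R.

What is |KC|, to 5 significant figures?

38.759

K is at the origin; KR is horizontal with |KR| = 69.3 and R in +x, so R = (69.3, 0). KP runs at 64.2° with |KP| = 17.5, so P = (7.6165, 15.756). C is determined by |PC| = 46.2 and |CR| = 46.6 together: it lies at the intersection of circle(P, 46.2) and circle(R, 46.6). With |PR| = 63.664, the foot of the radical line on PR is 31.540 from P and the perpendicular offset is √(46.2² − 31.540²) = 33.759. Taking the right-of-PR solution: C = (29.821, -24.759).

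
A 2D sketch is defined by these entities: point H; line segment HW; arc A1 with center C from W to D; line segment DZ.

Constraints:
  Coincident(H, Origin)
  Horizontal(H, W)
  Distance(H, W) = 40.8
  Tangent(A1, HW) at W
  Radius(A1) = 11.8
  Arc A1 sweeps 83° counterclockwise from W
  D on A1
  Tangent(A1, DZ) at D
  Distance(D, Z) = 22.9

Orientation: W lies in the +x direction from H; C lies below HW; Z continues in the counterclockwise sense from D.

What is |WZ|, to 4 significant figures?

36.13

H is at the origin; H and W share the same y with |HW| = 40.8 and W on the +x side, so W = (40.80, 0.000). Tangency of A1 to HW means the radius CW is perpendicular to HW, so C = W + (0, -11.8) = (40.80, -11.80). On A1, W sits at bearing 90° from C; an 83° counterclockwise sweep puts D at bearing 173°, so D = C + 11.8·(cos 173°, sin 173°) = (29.09, -10.36). Tangency of A1 to DZ means the radius CD is perpendicular to DZ, so DZ runs along (−sin 173°, cos 173°); with |DZ| = 22.9, Z = (26.30, -33.09). Then |WZ| = |Z − W| = 36.13.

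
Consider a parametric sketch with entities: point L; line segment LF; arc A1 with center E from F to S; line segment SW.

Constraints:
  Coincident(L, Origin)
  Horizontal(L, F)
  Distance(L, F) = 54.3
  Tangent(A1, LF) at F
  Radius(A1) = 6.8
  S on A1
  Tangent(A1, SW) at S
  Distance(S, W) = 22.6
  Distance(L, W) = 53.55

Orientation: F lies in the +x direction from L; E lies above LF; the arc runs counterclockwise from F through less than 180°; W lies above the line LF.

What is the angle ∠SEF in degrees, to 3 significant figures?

129°

Checks: |ES| = 6.800 ✓; ∠(ES, SW) = 90.00° ✓; |SW| = 22.60 ✓; |LW| = 53.55 ✓.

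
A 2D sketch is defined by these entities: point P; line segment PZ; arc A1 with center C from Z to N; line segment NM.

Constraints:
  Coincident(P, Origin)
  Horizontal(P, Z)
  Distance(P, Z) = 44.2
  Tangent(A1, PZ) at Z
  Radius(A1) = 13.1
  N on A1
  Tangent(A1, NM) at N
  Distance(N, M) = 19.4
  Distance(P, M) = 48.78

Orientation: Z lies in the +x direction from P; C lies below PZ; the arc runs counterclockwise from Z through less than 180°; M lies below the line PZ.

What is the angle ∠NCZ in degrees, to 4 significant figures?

99.70°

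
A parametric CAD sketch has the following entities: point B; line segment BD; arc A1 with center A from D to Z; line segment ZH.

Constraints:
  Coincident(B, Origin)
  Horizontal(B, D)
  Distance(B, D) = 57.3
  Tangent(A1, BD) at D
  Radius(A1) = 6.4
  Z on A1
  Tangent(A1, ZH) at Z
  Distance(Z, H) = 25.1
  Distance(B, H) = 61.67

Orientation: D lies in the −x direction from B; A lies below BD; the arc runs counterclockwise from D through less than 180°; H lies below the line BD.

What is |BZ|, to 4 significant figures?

63.77

B is at the origin; BD is horizontal with |BD| = 57.3 and D on the −x side, so D = (-57.30, 0.000). A1 meets BD tangentially, so AD is at right angles to BD, so A = D + (0, -6.4) = (-57.30, -6.400). Since AZ ⟂ ZH (tangency), |AH| = √(6.4² + 25.1²) = 25.90 regardless of where Z sits on A1. So H lies on both circle(B, 61.67) and circle(A, 25.90); the below-BD intersection is H = (-52.78, -31.90). Z is the foot of the tangent from H: Z = (-63.13, -9.040).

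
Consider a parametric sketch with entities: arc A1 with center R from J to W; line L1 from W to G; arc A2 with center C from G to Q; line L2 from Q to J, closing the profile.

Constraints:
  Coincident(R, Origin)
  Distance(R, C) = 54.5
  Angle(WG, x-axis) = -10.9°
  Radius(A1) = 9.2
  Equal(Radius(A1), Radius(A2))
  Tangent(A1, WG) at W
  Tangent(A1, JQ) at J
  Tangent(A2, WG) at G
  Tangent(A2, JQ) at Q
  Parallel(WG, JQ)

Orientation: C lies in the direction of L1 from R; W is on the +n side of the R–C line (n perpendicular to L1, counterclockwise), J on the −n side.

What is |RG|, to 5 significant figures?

55.271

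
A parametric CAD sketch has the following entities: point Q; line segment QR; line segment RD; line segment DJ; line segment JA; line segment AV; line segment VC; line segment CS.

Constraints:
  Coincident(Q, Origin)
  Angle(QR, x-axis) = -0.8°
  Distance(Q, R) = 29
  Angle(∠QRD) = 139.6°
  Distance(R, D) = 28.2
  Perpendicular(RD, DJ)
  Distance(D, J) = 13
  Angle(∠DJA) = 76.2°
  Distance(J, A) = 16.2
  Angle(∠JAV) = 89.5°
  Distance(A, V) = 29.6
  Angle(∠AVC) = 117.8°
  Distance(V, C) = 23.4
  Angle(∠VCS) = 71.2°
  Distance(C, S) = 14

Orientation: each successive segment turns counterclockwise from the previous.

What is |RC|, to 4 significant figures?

49.34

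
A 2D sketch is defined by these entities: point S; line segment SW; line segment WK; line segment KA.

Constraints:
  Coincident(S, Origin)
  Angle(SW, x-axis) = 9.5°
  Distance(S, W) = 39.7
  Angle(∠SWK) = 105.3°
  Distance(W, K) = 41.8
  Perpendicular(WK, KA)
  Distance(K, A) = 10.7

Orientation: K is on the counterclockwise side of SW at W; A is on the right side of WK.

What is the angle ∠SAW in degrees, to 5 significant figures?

28.785°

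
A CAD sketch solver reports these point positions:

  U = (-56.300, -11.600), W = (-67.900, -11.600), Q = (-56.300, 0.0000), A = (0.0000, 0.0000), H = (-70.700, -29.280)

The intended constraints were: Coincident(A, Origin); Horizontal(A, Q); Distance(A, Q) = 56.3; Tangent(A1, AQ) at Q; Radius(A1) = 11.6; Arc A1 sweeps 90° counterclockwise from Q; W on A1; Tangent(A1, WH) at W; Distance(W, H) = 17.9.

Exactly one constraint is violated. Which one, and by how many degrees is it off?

Tangent(A1, WH) at W — off by 9.00°.

A = (0.00, 0.00) ✓; A.y = 0.00, Q.y = 0.00 ✓; |AQ| = 56.30 ✓; ∠(UQ, QA) = 90.00° ✓; |UQ| = 11.60 ✓; bearing(U→W) − bearing(U→Q) = 90.00° ✓; |UW| = 11.60 ✓; ∠(UW, WH) = 99.00° ✗; |WH| = 17.90 ✓.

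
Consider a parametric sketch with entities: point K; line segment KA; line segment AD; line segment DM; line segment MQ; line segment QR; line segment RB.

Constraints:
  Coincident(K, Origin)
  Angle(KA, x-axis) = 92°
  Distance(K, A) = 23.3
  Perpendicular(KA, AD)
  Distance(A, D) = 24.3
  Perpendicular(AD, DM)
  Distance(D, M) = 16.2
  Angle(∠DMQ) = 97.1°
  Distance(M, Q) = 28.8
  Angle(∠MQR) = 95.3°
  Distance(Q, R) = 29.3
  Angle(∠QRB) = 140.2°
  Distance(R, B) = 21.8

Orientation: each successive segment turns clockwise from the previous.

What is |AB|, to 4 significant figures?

28.22

K is at the origin; KA runs at 92.0° with length 23.3, so A = (-0.8132, 23.29). KA ⟂ AD, so AD runs at 2.000°; with |AD| = 24.3, D = (23.47, 24.13). The perpendicularity gives DM at right angles to AD, so DM runs at -88.00°; with |DM| = 16.2, M = (24.04, 7.944). ∠DMQ = 97.1° gives MQ at -170.9° from the x-axis; with |MQ| = 28.8, Q = (-4.400, 3.389). ∠MQR = 95.3° gives QR at 104.4° from the x-axis; with |QR| = 29.3, R = (-11.69, 31.77). ∠QRB = 140.2° gives RB at 64.60° from the x-axis; with |RB| = 21.8, B = (-2.336, 51.46). Then |AB| = |B − A| = 28.22.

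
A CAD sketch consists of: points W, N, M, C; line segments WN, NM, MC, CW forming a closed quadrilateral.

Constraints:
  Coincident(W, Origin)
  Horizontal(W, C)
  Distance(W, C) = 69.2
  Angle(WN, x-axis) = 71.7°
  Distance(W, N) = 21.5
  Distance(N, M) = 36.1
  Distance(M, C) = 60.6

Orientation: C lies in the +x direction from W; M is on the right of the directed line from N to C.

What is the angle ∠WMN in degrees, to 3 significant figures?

28.3°

Checks: |NM| = 36.10 ✓; |MC| = 60.60 ✓.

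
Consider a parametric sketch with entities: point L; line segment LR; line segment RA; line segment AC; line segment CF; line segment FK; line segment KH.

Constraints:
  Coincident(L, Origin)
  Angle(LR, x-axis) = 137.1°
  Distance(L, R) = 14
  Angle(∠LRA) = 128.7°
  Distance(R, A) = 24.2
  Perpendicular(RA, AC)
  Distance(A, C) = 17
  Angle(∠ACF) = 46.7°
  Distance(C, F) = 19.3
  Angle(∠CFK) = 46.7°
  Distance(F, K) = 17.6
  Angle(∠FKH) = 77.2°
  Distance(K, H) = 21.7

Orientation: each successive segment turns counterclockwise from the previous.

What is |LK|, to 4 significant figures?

37.39

∠ACF = 46.7° gives CF at 51.70° from the x-axis; with |CF| = 19.3, F = (-19.75, 4.323). ∠CFK = 46.7° gives FK at -175.0° from the x-axis; with |FK| = 17.6, K = (-37.28, 2.789). Then |LK| = |K − L| = 37.39.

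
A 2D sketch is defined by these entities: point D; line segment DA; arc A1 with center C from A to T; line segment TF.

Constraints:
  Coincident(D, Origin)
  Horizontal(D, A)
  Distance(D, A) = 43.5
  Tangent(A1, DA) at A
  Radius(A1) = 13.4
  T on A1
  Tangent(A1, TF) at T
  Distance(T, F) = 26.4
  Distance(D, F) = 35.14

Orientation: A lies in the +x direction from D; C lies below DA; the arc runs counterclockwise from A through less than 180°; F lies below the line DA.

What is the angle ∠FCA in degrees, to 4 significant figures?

123.4°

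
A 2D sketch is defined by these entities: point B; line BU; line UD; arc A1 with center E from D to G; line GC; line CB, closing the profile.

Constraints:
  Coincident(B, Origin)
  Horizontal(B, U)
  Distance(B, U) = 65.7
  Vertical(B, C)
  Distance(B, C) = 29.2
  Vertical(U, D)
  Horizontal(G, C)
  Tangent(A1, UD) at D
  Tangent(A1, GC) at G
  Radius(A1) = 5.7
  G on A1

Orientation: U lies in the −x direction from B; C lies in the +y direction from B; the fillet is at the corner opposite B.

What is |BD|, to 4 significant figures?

69.78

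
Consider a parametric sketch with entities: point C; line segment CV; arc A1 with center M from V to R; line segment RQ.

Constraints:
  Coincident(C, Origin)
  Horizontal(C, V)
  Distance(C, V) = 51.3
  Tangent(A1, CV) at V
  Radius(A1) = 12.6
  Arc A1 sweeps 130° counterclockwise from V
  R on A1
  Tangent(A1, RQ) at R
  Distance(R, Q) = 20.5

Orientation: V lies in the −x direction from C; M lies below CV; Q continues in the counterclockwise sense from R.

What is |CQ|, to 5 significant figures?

60.064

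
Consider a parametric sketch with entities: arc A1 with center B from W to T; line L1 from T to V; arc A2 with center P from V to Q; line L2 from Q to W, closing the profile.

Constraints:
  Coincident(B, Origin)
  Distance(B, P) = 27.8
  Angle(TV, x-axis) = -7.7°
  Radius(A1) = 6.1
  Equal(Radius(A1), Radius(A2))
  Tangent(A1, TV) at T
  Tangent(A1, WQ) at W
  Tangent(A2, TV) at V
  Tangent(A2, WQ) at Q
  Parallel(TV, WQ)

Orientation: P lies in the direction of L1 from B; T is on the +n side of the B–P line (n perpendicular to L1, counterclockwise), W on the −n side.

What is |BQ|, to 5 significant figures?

28.461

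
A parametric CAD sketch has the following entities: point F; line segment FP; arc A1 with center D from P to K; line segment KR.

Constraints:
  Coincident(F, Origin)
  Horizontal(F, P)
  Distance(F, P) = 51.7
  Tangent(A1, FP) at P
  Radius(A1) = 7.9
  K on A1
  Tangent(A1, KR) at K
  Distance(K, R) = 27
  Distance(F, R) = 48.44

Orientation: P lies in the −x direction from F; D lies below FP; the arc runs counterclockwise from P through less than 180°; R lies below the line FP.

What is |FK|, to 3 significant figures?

58.6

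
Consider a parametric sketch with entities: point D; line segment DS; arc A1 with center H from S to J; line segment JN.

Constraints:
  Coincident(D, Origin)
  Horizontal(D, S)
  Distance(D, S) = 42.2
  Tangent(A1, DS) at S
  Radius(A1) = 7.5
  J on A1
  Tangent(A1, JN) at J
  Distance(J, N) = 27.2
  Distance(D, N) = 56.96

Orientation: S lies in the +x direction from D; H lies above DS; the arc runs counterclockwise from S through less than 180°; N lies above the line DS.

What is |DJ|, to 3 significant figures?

50.4

D is at the origin; DS is horizontal with |DS| = 42.2 and S on the +x side, so S = (42.2, 0.00). A1 meets DS tangentially, so HS is at right angles to DS, so H = S + (0, 7.5) = (42.2, 7.50). Since HJ ⟂ JN (tangency), |HN| = √(7.5² + 27.2²) = 28.2 regardless of where J sits on A1. So N lies on both circle(D, 56.96) and circle(H, 28.2); the above-DS intersection is N = (44.4, 35.6). J is the foot of the tangent from N: J = (49.6, 8.91).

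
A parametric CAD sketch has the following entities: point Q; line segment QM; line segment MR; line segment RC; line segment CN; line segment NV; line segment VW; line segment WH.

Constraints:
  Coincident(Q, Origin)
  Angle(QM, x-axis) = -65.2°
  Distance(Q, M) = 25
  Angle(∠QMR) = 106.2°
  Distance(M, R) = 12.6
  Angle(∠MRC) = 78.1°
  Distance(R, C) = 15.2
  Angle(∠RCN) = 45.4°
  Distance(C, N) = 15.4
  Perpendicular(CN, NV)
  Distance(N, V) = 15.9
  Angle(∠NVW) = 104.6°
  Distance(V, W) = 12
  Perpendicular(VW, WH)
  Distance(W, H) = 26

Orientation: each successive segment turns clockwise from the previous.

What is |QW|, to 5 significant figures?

37.748

Q is at the origin; QM runs at -65.2° with length 25.0, so M = (10.486, -22.694). ∠QMR = 106.2° gives MR at -139.00° from the x-axis; with |MR| = 12.6, R = (0.97696, -30.961). ∠MRC = 78.1° gives RC at 119.10° from the x-axis; with |RC| = 15.2, C = (-6.4153, -17.679). ∠RCN = 45.4° gives CN at -15.500° from the x-axis; with |CN| = 15.4, N = (8.4246, -21.795). The perpendicularity gives NV at right angles to CN, so NV runs at -105.50°; with |NV| = 15.9, V = (4.1755, -37.117). ∠NVW = 104.6° gives VW at 179.10° from the x-axis; with |VW| = 12.0, W = (-7.8230, -36.928). Then |QW| = |W − Q| = 37.748.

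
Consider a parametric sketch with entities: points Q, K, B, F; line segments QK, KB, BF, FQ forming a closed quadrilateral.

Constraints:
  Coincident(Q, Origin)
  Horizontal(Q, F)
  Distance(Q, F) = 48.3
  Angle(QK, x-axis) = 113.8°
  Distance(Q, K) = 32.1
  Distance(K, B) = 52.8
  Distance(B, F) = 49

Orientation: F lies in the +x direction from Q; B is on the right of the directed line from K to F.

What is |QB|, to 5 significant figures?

21.036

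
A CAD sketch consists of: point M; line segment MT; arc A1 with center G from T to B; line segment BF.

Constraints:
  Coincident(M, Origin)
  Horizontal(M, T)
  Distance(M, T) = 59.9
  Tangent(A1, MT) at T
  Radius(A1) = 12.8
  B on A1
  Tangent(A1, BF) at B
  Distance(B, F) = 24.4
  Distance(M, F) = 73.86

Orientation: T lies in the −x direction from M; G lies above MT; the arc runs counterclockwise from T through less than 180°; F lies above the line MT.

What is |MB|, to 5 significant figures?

52.786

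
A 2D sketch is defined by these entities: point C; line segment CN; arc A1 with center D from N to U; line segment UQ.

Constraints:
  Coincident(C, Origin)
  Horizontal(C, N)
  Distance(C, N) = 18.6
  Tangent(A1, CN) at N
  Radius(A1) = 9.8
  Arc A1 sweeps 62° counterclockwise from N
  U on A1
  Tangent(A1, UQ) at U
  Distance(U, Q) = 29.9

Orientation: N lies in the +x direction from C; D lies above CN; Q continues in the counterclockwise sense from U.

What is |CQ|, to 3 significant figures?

52.0

C is at the origin; CN is horizontal with |CN| = 18.6 and N on the +x side, so N = (18.6, 0.00). The tangent condition forces DN to be normal to CN, so D = N + (0, 9.8) = (18.6, 9.80). On A1, N sits at bearing -90° from D; a 62° counterclockwise sweep puts U at bearing -28°, so U = D + 9.8·(cos -28°, sin -28°) = (27.3, 5.20). The tangent condition forces DU to be normal to UQ, so UQ runs along (−sin -28°, cos -28°); with |UQ| = 29.9, Q = (41.3, 31.6). Then |CQ| = |Q − C| = 52.0.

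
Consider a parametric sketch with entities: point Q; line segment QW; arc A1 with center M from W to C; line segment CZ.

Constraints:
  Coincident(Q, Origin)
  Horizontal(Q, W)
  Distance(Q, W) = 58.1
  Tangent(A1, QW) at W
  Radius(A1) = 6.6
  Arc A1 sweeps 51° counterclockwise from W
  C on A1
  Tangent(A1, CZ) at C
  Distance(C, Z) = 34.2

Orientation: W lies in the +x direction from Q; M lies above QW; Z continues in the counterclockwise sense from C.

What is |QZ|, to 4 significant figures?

89.58

Q is at the origin; QW is horizontal with |QW| = 58.1 and W on the +x side, so W = (58.10, 0.000). Tangency of A1 to QW means the radius MW is perpendicular to QW, so M = W + (0, 6.6) = (58.10, 6.600). On A1, W sits at bearing -90° from M; a 51° counterclockwise sweep puts C at bearing -39°, so C = M + 6.6·(cos -39°, sin -39°) = (63.23, 2.446). The tangent condition forces MC to be normal to CZ, so CZ runs along (−sin -39°, cos -39°); with |CZ| = 34.2, Z = (84.75, 29.02). Then |QZ| = |Z − Q| = 89.58.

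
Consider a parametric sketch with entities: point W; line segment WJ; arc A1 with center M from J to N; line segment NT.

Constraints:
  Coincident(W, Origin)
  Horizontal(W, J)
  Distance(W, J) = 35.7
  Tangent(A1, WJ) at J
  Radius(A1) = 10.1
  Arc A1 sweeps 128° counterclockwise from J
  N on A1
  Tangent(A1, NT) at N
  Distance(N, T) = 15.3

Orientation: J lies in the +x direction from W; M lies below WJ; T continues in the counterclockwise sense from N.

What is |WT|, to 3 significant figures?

46.8

On A1, J sits at bearing 90° from M; a 128° counterclockwise sweep puts N at bearing 218°, so N = M + 10.1·(cos 218°, sin 218°) = (27.7, -16.3). Since A1 is tangent to NT there, MN ⟂ NT, so NT runs along (−sin 218°, cos 218°); with |NT| = 15.3, T = (37.2, -28.4). Then |WT| = |T − W| = 46.8.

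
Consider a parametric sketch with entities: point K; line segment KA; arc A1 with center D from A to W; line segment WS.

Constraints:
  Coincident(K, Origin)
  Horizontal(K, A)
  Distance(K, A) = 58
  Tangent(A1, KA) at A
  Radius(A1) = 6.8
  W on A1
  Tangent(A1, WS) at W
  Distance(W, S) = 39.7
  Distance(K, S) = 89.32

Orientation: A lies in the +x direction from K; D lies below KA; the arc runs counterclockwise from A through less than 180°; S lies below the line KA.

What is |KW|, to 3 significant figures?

54.1

Checks: |DW| = 6.800 ✓; ∠(DW, WS) = 90.00° ✓; |WS| = 39.70 ✓; |KS| = 89.32 ✓.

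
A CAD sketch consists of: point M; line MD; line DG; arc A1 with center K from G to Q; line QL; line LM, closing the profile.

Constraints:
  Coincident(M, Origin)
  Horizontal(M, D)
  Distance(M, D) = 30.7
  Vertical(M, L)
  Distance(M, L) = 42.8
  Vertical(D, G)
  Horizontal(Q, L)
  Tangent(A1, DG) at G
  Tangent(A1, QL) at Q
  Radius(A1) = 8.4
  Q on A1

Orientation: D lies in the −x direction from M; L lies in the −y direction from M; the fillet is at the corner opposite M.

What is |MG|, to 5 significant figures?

46.107

M is at the origin; MD is horizontal with |MD| = 30.7 and D on the −x side, so D = (-30.700, 0.0000). ML is vertical with |ML| = 42.8 and L on the −y side, so L = (0.0000, -42.800). The virtual corner opposite M is at (-30.700, -42.800). Tangency of A1 to DG means the radius KG is perpendicular to DG and since A1 is tangent to QL there, KQ ⟂ QL, with radius 8.4, so the center K sits 8.4 in from both sides at K = (-22.300, -34.400). That places the tangent points at G = (-30.700, -34.400) on DG and Q = (-22.300, -42.800) on QL. Then |MG| = |G − M| = 46.107.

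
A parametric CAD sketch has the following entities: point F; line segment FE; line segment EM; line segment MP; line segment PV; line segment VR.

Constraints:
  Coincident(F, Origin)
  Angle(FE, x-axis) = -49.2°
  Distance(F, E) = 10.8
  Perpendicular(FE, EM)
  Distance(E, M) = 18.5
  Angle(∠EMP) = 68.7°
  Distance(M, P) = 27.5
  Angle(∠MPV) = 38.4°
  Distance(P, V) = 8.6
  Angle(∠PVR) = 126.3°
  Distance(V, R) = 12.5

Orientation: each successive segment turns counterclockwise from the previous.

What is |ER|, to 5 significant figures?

15.322

∠MPV = 38.4° gives PV at -66.300° from the x-axis; with |PV| = 8.6, V = (0.21455, 8.9061). ∠PVR = 126.3° gives VR at -12.600° from the x-axis; with |VR| = 12.5, R = (12.414, 6.1793). Then |ER| = |R − E| = 15.322.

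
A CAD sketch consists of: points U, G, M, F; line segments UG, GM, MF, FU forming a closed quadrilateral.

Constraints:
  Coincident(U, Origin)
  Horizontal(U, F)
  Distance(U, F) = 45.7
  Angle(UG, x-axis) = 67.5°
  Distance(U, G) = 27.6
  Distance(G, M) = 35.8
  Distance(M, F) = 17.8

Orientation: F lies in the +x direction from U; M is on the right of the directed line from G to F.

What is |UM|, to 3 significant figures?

29.2

U is at the origin; UF is horizontal with |UF| = 45.7 and F in +x, so F = (45.7, 0). UG runs at 67.5° with |UG| = 27.6, so G = (10.6, 25.5). M is determined by |GM| = 35.8 and |MF| = 17.8 together: it lies at the intersection of circle(G, 35.8) and circle(F, 17.8). With |GF| = 43.4, the foot of the radical line on GF is 32.8 from G and the perpendicular offset is √(35.8² − 32.8²) = 14.3. Taking the right-of-GF solution: M = (28.7, -5.35).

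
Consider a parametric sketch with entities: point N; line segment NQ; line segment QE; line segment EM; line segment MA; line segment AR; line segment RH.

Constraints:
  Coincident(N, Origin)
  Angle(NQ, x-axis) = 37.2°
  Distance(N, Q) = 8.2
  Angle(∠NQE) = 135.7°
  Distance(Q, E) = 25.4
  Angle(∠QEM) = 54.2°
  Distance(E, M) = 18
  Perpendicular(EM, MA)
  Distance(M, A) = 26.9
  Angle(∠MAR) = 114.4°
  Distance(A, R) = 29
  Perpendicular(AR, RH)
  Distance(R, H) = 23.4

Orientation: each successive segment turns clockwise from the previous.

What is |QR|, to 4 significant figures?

29.59

N is at the origin; NQ runs at 37.2° with length 8.2, so Q = (6.532, 4.958). ∠NQE = 135.7° gives QE at -7.100° from the x-axis; with |QE| = 25.4, E = (31.74, 1.818). ∠QEM = 54.2° gives EM at -132.9° from the x-axis; with |EM| = 18.0, M = (19.48, -11.37). EM is perpendicular to MA, so MA runs at 137.1°; with |MA| = 26.9, A = (-0.2216, 6.944). ∠MAR = 114.4° gives AR at 71.50° from the x-axis; with |AR| = 29.0, R = (8.980, 34.45). Then |QR| = |R − Q| = 29.59.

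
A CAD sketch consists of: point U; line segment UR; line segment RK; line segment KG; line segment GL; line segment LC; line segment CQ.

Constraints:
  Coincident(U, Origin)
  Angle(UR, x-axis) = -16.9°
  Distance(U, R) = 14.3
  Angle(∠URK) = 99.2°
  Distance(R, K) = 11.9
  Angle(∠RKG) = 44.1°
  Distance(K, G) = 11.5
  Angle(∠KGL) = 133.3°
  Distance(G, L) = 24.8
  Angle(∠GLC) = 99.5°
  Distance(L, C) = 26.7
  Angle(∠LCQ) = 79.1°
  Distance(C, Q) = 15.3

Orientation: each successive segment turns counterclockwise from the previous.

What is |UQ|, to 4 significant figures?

33.38

U is at the origin; UR runs at -16.9° with length 14.3, so R = (13.68, -4.157). ∠URK = 99.2° gives RK at 63.90° from the x-axis; with |RK| = 11.9, K = (18.92, 6.529). ∠RKG = 44.1° gives KG at -160.2° from the x-axis; with |KG| = 11.5, G = (8.098, 2.634). ∠KGL = 133.3° gives GL at -113.5° from the x-axis; with |GL| = 24.8, L = (-1.791, -20.11). ∠GLC = 99.5° gives LC at -33.00° from the x-axis; with |LC| = 26.7, C = (20.60, -34.65). ∠LCQ = 79.1° gives CQ at 67.90° from the x-axis; with |CQ| = 15.3, Q = (26.36, -20.48). Then |UQ| = |Q − U| = 33.38.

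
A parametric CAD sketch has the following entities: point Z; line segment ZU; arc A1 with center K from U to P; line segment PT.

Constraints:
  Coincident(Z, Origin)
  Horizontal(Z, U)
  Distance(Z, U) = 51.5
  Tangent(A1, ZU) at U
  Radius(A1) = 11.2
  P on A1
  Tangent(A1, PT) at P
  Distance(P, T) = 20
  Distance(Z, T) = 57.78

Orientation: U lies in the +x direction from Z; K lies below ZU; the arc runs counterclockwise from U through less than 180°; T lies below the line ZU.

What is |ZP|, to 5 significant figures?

43.378

Checks: ∠(KU, UZ) = 90.00° ✓; |KP| = 11.20 ✓; ∠(KP, PT) = 90.00° ✓; |PT| = 20.00 ✓; |ZT| = 57.78 ✓.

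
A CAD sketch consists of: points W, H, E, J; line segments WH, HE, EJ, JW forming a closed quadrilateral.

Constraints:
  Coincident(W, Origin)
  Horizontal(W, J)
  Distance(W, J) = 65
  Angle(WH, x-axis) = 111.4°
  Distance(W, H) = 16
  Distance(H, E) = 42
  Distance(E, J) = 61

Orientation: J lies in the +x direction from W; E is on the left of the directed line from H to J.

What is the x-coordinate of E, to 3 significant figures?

23.6

W is at the origin; WJ is horizontal with |WJ| = 65.0 and J in +x, so J = (65.0, 0). WH runs at 111.4° with |WH| = 16.0, so H = (-5.84, 14.9). E is determined by |HE| = 42.0 and |EJ| = 61.0 together: it lies at the intersection of circle(H, 42.0) and circle(J, 61.0). With |HJ| = 72.4, the foot of the radical line on HJ is 22.7 from H and the perpendicular offset is √(42.0² − 22.7²) = 35.4. Taking the left-of-HJ solution: E = (23.6, 44.8).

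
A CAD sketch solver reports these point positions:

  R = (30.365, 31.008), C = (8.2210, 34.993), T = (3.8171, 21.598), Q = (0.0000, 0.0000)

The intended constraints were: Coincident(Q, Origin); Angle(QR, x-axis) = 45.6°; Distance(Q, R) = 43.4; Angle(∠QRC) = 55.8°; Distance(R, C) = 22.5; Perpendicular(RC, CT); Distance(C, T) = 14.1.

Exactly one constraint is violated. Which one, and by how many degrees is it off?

Perpendicular(RC, CT) — off by 8.00°.

Q = (0.00, 0.00) ✓; QR at 45.60° ✓; |QR| = 43.40 ✓; ∠QRC = 55.80° ✓; |RC| = 22.50 ✓; ∠(RC, CT) = 82.00° ✗; |CT| = 14.10 ✓.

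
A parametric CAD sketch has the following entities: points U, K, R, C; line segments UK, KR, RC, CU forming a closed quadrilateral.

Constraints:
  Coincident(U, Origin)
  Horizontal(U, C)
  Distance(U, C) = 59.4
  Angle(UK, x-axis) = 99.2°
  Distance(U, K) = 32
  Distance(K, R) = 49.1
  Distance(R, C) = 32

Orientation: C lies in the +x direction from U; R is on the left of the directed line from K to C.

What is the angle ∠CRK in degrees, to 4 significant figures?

123.3°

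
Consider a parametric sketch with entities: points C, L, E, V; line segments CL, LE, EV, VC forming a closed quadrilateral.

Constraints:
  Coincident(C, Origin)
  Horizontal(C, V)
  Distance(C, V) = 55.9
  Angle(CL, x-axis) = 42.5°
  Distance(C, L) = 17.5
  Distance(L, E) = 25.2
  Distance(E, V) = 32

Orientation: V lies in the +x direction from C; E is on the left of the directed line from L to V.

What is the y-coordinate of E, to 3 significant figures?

24.1

C is at the origin; C and V share the same y with |CV| = 55.9 and V in +x, so V = (55.9, 0). CL runs at 42.5° with |CL| = 17.5, so L = (12.9, 11.8). E is determined by |LE| = 25.2 and |EV| = 32.0 together: it lies at the intersection of circle(L, 25.2) and circle(V, 32.0). With |LV| = 44.6, the foot of the radical line on LV is 17.9 from L and the perpendicular offset is √(25.2² − 17.9²) = 17.7. Taking the left-of-LV solution: E = (34.9, 24.1).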